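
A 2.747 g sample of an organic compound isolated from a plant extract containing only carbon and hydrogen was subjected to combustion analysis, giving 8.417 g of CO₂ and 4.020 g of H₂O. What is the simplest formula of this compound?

C3H7

mol C = 8.417 g CO₂ ÷ 44.009 g/mol = 0.19126 mol
mol H = 2 × 4.020 g H₂O ÷ 18.015 g/mol = 0.44629 mol
Divide by the smallest (0.19126 mol): C 1.000, H 2.333
Multiplying each by 3 gives whole numbers: C 3.00, H 7.00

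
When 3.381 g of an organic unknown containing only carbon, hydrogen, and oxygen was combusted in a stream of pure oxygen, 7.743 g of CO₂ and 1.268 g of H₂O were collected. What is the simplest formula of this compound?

C5H4O2

mol C = 7.743 g CO₂ ÷ 44.009 g/mol = 0.17594 mol
mol H = 2 × 1.268 g H₂O ÷ 18.015 g/mol = 0.14077 mol
mass O = 3.381 − (2.1132 + 0.14190) = 1.1259 g → mol O = 1.1259 ÷ 15.999 = 0.070371 mol
Divide by the smallest (0.070371 mol): C 2.500, H 2.000, O 1.000
Multiplying each by 2 gives whole numbers: C 5.00, H 4.00, O 2.00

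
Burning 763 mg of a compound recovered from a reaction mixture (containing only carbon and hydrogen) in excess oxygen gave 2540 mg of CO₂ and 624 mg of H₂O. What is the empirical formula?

mol C = 2.54 g CO₂ ÷ 44.009 g/mol = 0.05772 mol
mol H = 2 × 0.624 g H₂O ÷ 18.015 g/mol = 0.06928 mol
Divide by the smallest (0.05772 mol): C 1.000, H 1.200
Multiplying each by 5 gives whole numbers: C 5.00, H 6.00

C5H6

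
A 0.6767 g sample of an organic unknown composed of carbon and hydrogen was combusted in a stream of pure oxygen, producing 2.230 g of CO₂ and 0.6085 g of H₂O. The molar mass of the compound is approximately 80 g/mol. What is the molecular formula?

mol C = 2.230 g CO₂ ÷ 44.009 g/mol = 0.050671 mol
mol H = 2 × 0.6085 g H₂O ÷ 18.015 g/mol = 0.067555 mol
Divide by the smallest (0.050671 mol): C 1.000, H 1.333
Multiplying each by 3 gives whole numbers: C 3.00, H 4.00
Empirical formula: C3H4
Empirical-formula mass = 40.06 g/mol; 80 ÷ 40.06 ≈ 2, so the molecular formula is C6H8.

C6H8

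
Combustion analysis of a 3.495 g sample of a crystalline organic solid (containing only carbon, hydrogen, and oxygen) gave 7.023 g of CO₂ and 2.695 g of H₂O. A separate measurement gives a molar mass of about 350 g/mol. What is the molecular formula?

mol C = 7.023 g CO₂ ÷ 44.009 g/mol = 0.15958 mol
mol H = 2 × 2.695 g H₂O ÷ 18.015 g/mol = 0.29920 mol
mass O = 3.495 − (1.9167 + 0.30159) = 1.2767 g → mol O = 1.2767 ÷ 15.999 = 0.079798 mol
Divide by the smallest (0.079798 mol): C 2.000, H 3.749, O 1.000
Multiplying each by 4 gives whole numbers: C 8.00, H 15.00, O 4.00
Empirical formula: C8H15O4
Empirical-formula mass = 175.20 g/mol; 350 ÷ 175.20 ≈ 2, so the molecular formula is C16H30O8.

C16H30O8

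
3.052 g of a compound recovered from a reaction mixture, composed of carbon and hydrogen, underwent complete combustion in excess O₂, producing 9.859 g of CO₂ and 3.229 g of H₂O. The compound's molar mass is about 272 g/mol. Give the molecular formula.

mol C = 9.859 g CO₂ ÷ 44.009 g/mol = 0.22402 mol
mol H = 2 × 3.229 g H₂O ÷ 18.015 g/mol = 0.35848 mol
Divide by the smallest (0.22402 mol): C 1.000, H 1.600
Multiplying each by 5 gives whole numbers: C 5.00, H 8.00
Empirical formula: C5H8
Empirical-formula mass = 68.12 g/mol; 272 ÷ 68.12 ≈ 4, so the molecular formula is C20H32.

C20H32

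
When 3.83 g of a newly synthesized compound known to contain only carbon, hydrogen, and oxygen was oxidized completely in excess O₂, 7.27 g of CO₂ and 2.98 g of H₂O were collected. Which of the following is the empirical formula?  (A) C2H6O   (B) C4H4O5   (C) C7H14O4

(C) C7H14O4

mol C = 7.27 g CO₂ ÷ 44.009 g/mol = 0.1652 mol
mol H = 2 × 2.98 g H₂O ÷ 18.015 g/mol = 0.3308 mol
mass O = 3.83 − (1.984 + 0.3335) = 1.512 g → mol O = 1.512 ÷ 15.999 = 0.09453 mol
Divide by the smallest (0.09453 mol): C 1.748, H 3.500, O 1.000
Multiplying each by 4 gives whole numbers: C 6.99, H 14.00, O 4.00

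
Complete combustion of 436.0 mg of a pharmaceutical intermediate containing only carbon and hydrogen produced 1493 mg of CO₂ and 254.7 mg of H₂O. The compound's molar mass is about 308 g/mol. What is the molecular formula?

C24H20

mol C = 1.493 g CO₂ ÷ 44.009 g/mol = 0.033925 mol
mol H = 2 × 0.2547 g H₂O ÷ 18.015 g/mol = 0.028276 mol
Divide by the smallest (0.028276 mol): C 1.200, H 1.000
Multiplying each by 5 gives whole numbers: C 6.00, H 5.00
Empirical formula: C6H5
Empirical-formula mass = 77.11 g/mol; 308 ÷ 77.11 ≈ 4, so the molecular formula is C24H20.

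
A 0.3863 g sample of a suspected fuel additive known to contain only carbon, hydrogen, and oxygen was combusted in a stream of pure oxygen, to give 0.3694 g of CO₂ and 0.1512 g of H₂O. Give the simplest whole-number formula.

CH2O2

mol C = 0.3694 g CO₂ ÷ 44.009 g/mol = 0.0083937 mol
mol H = 2 × 0.1512 g H₂O ÷ 18.015 g/mol = 0.016786 mol
mass O = 0.3863 − (0.10082 + 0.016920) = 0.26856 g → mol O = 0.26856 ÷ 15.999 = 0.016786 mol
Divide by the smallest (0.0083937 mol): C 1.000, H 2.000, O 2.000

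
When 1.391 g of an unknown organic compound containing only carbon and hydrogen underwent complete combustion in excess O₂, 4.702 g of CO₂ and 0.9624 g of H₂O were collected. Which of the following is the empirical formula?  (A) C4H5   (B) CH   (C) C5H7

mol C = 4.702 g CO₂ ÷ 44.009 g/mol = 0.10684 mol
mol H = 2 × 0.9624 g H₂O ÷ 18.015 g/mol = 0.10684 mol
Divide by the smallest (0.10684 mol): C 1.000, H 1.000

(B) CH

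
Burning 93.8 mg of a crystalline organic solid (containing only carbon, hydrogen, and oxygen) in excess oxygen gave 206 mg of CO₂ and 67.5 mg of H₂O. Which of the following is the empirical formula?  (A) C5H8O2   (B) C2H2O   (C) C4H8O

mol C = 0.206 g CO₂ ÷ 44.009 g/mol = 0.004681 mol
mol H = 2 × 0.0675 g H₂O ÷ 18.015 g/mol = 0.007494 mol
mass O = 0.0938 − (0.05622 + 0.007554) = 0.03002 g → mol O = 0.03002 ÷ 15.999 = 0.001877 mol
Divide by the smallest (0.001877 mol): C 2.494, H 3.993, O 1.000
Multiplying each by 2 gives whole numbers: C 4.99, H 7.99, O 2.00

(A) C5H8O2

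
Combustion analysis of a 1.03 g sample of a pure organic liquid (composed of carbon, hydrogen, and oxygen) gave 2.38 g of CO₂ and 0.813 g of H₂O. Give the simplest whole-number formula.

C3H5O

mol C = 2.38 g CO₂ ÷ 44.009 g/mol = 0.05408 mol
mol H = 2 × 0.813 g H₂O ÷ 18.015 g/mol = 0.09026 mol
mass O = 1.03 − (0.6496 + 0.09098) = 0.2895 g → mol O = 0.2895 ÷ 15.999 = 0.01809 mol
Divide by the smallest (0.01809 mol): C 2.989, H 4.989, O 1.000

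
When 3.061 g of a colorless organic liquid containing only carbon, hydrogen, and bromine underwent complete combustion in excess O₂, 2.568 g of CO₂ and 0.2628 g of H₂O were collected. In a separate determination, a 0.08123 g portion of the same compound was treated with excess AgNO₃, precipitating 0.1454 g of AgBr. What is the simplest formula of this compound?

mol C = 2.568 g CO₂ ÷ 44.009 g/mol = 0.058352 mol
mol H = 2 × 0.2628 g H₂O ÷ 18.015 g/mol = 0.029176 mol
From the AgBr data: mol Br per gram of compound = (0.1454 ÷ 187.772) ÷ 0.08123 = 0.0095327 mol/g, so in the 3.061 g combustion sample mol Br = 0.029180 mol
Divide by the smallest (0.029176 mol): C 2.000, H 1.000, Br 1.000

C2HBr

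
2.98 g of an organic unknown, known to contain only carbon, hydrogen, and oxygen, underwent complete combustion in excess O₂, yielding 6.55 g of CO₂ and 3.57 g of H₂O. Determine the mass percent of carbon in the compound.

60.0%

mol C = 6.55 g CO₂ ÷ 44.009 g/mol = 0.1488 mol
mol H = 2 × 3.57 g H₂O ÷ 18.015 g/mol = 0.3963 mol
mass O = 2.98 − (1.788 + 0.3995) = 0.7929 g → mol O = 0.7929 ÷ 15.999 = 0.04956 mol
mass % C = 1.788 g ÷ 2.98 g × 100%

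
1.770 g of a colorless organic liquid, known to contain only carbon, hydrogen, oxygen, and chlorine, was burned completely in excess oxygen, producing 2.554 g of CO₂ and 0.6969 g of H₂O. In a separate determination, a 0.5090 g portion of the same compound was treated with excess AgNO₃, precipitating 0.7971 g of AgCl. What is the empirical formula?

C3H4ClO

mol C = 2.554 g CO₂ ÷ 44.009 g/mol = 0.058034 mol
mol H = 2 × 0.6969 g H₂O ÷ 18.015 g/mol = 0.077369 mol
From the AgCl data: mol Cl per gram of compound = (0.7971 ÷ 143.318) ÷ 0.5090 = 0.010927 mol/g, so in the 1.770 g combustion sample mol Cl = 0.019340 mol
mass O = 1.770 − (0.69704 + 0.077988 + 0.68562) = 0.30935 g → mol O = 0.30935 ÷ 15.999 = 0.019336 mol
Divide by the smallest (0.019336 mol): C 3.001, H 4.001, Cl 1.000, O 1.000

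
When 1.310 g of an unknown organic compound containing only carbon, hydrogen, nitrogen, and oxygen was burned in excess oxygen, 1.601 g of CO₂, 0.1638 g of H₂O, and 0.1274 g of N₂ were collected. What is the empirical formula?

mol C = 1.601 g CO₂ ÷ 44.009 g/mol = 0.036379 mol
mol H = 2 × 0.1638 g H₂O ÷ 18.015 g/mol = 0.018185 mol
mol N = 2 × 0.1274 g N₂ ÷ 28.014 g/mol = 0.0090955 mol
mass O = 1.310 − (0.43695 + 0.018330 + 0.12740) = 0.72732 g → mol O = 0.72732 ÷ 15.999 = 0.045460 mol
Divide by the smallest (0.0090955 mol): C 4.000, H 1.999, N 1.000, O 4.998

C4H2NO5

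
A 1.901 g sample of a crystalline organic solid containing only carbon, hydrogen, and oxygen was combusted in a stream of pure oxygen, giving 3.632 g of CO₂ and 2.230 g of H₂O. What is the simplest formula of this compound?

mol C = 3.632 g CO₂ ÷ 44.009 g/mol = 0.082529 mol
mol H = 2 × 2.230 g H₂O ÷ 18.015 g/mol = 0.24757 mol
mass O = 1.901 − (0.99125 + 0.24955) = 0.66020 g → mol O = 0.66020 ÷ 15.999 = 0.041265 mol
Divide by the smallest (0.041265 mol): C 2.000, H 6.000, O 1.000

C2H6O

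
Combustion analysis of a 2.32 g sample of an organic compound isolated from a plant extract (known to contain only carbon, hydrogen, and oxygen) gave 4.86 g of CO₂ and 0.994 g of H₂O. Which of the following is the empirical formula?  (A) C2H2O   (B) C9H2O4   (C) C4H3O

(A) C2H2O

mol C = 4.86 g CO₂ ÷ 44.009 g/mol = 0.1104 mol
mol H = 2 × 0.994 g H₂O ÷ 18.015 g/mol = 0.1104 mol
mass O = 2.32 − (1.326 + 0.1112) = 0.8824 g → mol O = 0.8824 ÷ 15.999 = 0.05515 mol
Divide by the smallest (0.05515 mol): C 2.002, H 2.001, O 1.000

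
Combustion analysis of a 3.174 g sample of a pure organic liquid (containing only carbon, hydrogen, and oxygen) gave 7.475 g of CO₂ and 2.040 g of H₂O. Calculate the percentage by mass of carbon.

mol C = 7.475 g CO₂ ÷ 44.009 g/mol = 0.16985 mol
mol H = 2 × 2.040 g H₂O ÷ 18.015 g/mol = 0.22648 mol
mass O = 3.174 − (2.0401 + 0.22829) = 0.90562 g → mol O = 0.90562 ÷ 15.999 = 0.056605 mol
mass % C = 2.0401 g ÷ 3.174 g × 100%

64.27%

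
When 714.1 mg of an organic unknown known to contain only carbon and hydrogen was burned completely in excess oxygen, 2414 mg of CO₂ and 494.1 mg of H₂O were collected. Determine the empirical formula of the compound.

mol C = 2.414 g CO₂ ÷ 44.009 g/mol = 0.054852 mol
mol H = 2 × 0.4941 g H₂O ÷ 18.015 g/mol = 0.054854 mol
Divide by the smallest (0.054852 mol): C 1.000, H 1.000

CH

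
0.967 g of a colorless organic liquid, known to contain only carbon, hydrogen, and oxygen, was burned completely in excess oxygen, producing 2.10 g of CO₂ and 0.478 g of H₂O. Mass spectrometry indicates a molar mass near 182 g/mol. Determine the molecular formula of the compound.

C9H10O4

mol C = 2.10 g CO₂ ÷ 44.009 g/mol = 0.04772 mol
mol H = 2 × 0.478 g H₂O ÷ 18.015 g/mol = 0.05307 mol
mass O = 0.967 − (0.5731 + 0.05349) = 0.3404 g → mol O = 0.3404 ÷ 15.999 = 0.02127 mol
Divide by the smallest (0.02127 mol): C 2.243, H 2.494, O 1.000
Multiplying each by 4 gives whole numbers: C 8.97, H 9.98, O 4.00
Empirical formula: C9H10O4
Empirical-formula mass = 182.17 g/mol; 182 ÷ 182.17 ≈ 1, so the molecular formula is C9H10O4.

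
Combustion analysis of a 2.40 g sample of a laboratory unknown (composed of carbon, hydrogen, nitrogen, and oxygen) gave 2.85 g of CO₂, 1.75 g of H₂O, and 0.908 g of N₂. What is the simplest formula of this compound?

C2H6N2O

mol C = 2.85 g CO₂ ÷ 44.009 g/mol = 0.06476 mol
mol H = 2 × 1.75 g H₂O ÷ 18.015 g/mol = 0.1943 mol
mol N = 2 × 0.908 g N₂ ÷ 28.014 g/mol = 0.06482 mol
mass O = 2.40 − (0.7778 + 0.1958 + 0.9080) = 0.5183 g → mol O = 0.5183 ÷ 15.999 = 0.03240 mol
Divide by the smallest (0.03240 mol): C 1.999, H 5.997, N 2.001, O 1.000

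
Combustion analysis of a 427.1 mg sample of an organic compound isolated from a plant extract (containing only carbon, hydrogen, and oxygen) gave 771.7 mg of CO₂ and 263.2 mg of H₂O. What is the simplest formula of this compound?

C3H5O2

mol C = 0.7717 g CO₂ ÷ 44.009 g/mol = 0.017535 mol
mol H = 2 × 0.2632 g H₂O ÷ 18.015 g/mol = 0.029220 mol
mass O = 0.4271 − (0.21061 + 0.029454) = 0.18703 g → mol O = 0.18703 ÷ 15.999 = 0.011690 mol
Divide by the smallest (0.011690 mol): C 1.500, H 2.500, O 1.000
Multiplying each by 2 gives whole numbers: C 3.00, H 5.00, O 2.00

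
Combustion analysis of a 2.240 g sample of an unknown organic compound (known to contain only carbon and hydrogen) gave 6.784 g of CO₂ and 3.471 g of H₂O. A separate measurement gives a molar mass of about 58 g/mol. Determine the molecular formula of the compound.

C4H10

mol C = 6.784 g CO₂ ÷ 44.009 g/mol = 0.15415 mol
mol H = 2 × 3.471 g H₂O ÷ 18.015 g/mol = 0.38535 mol
Divide by the smallest (0.15415 mol): C 1.000, H 2.500
Multiplying each by 2 gives whole numbers: C 2.00, H 5.00
Empirical formula: C2H5
Empirical-formula mass = 29.06 g/mol; 58 ÷ 29.06 ≈ 2, so the molecular formula is C4H10.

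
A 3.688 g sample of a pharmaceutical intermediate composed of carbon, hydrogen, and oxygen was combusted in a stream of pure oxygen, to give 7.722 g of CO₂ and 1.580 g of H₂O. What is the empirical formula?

mol C = 7.722 g CO₂ ÷ 44.009 g/mol = 0.17546 mol
mol H = 2 × 1.580 g H₂O ÷ 18.015 g/mol = 0.17541 mol
mass O = 3.688 − (2.1075 + 0.17681) = 1.4037 g → mol O = 1.4037 ÷ 15.999 = 0.087736 mol
Divide by the smallest (0.087736 mol): C 2.000, H 1.999, O 1.000

C2H2O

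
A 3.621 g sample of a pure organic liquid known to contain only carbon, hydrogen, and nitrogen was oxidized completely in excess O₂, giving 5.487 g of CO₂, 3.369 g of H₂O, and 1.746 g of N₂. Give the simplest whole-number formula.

CH3N

mol C = 5.487 g CO₂ ÷ 44.009 g/mol = 0.12468 mol
mol H = 2 × 3.369 g H₂O ÷ 18.015 g/mol = 0.37402 mol
mol N = 2 × 1.746 g N₂ ÷ 28.014 g/mol = 0.12465 mol
Divide by the smallest (0.12465 mol): C 1.000, H 3.001, N 1.000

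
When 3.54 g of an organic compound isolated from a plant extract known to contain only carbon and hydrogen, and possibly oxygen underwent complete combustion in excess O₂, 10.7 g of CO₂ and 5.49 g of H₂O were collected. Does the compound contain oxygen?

no

mol C = 10.7 g CO₂ ÷ 44.009 g/mol = 0.2431 mol
mol H = 2 × 5.49 g H₂O ÷ 18.015 g/mol = 0.6095 mol
C and H together account for 3.535 g — essentially the entire 3.54 g sample — so the compound contains no oxygen.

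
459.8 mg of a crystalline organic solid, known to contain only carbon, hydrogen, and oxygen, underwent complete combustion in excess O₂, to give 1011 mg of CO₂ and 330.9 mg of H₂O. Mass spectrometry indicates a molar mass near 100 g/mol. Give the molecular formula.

C5H8O2

mol C = 1.011 g CO₂ ÷ 44.009 g/mol = 0.022973 mol
mol H = 2 × 0.3309 g H₂O ÷ 18.015 g/mol = 0.036736 mol
mass O = 0.4598 − (0.27592 + 0.037030) = 0.14685 g → mol O = 0.14685 ÷ 15.999 = 0.0091785 mol
Divide by the smallest (0.0091785 mol): C 2.503, H 4.002, O 1.000
Multiplying each by 2 gives whole numbers: C 5.01, H 8.00, O 2.00
Empirical formula: C5H8O2
Empirical-formula mass = 100.12 g/mol; 100 ÷ 100.12 ≈ 1, so the molecular formula is C5H8O2.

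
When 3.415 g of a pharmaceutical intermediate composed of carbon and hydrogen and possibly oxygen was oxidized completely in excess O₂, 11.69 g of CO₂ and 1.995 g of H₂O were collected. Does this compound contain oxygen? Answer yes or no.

no

mol C = 11.69 g CO₂ ÷ 44.009 g/mol = 0.26563 mol
mol H = 2 × 1.995 g H₂O ÷ 18.015 g/mol = 0.22148 mol
C and H together account for 3.4137 g — essentially the entire 3.415 g sample — so the compound contains no oxygen.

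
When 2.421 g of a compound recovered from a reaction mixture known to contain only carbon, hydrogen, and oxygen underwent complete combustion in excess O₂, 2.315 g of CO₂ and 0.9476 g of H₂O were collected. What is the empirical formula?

mol C = 2.315 g CO₂ ÷ 44.009 g/mol = 0.052603 mol
mol H = 2 × 0.9476 g H₂O ÷ 18.015 g/mol = 0.10520 mol
mass O = 2.421 − (0.63181 + 0.10604) = 1.6831 g → mol O = 1.6831 ÷ 15.999 = 0.10520 mol
Divide by the smallest (0.052603 mol): C 1.000, H 2.000, O 2.000

CH2O2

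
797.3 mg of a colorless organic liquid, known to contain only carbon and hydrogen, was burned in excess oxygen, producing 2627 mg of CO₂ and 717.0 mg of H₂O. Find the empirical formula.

C3H4

mol C = 2.627 g CO₂ ÷ 44.009 g/mol = 0.059692 mol
mol H = 2 × 0.7170 g H₂O ÷ 18.015 g/mol = 0.079600 mol
Divide by the smallest (0.059692 mol): C 1.000, H 1.334
Multiplying each by 3 gives whole numbers: C 3.00, H 4.00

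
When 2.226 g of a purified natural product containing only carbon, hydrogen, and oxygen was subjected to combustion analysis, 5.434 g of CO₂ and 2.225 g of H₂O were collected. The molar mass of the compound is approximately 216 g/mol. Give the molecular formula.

mol C = 5.434 g CO₂ ÷ 44.009 g/mol = 0.12347 mol
mol H = 2 × 2.225 g H₂O ÷ 18.015 g/mol = 0.24702 mol
mass O = 2.226 − (1.4831 + 0.24899) = 0.49395 g → mol O = 0.49395 ÷ 15.999 = 0.030874 mol
Divide by the smallest (0.030874 mol): C 3.999, H 8.001, O 1.000
Empirical formula: C4H8O
Empirical-formula mass = 72.11 g/mol; 216 ÷ 72.11 ≈ 3, so the molecular formula is C12H24O3.

C12H24O3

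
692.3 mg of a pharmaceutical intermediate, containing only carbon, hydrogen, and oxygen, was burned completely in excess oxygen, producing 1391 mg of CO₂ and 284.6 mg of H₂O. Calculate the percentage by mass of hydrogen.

4.60%

mol C = 1.391 g CO₂ ÷ 44.009 g/mol = 0.031607 mol
mol H = 2 × 0.2846 g H₂O ÷ 18.015 g/mol = 0.031596 mol
mass O = 0.6923 − (0.37963 + 0.031849) = 0.28082 g → mol O = 0.28082 ÷ 15.999 = 0.017552 mol
mass % H = 0.031849 g ÷ 0.6923 g × 100%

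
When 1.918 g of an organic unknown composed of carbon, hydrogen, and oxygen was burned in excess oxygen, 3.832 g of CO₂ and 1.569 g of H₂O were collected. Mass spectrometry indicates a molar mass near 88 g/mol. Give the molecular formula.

mol C = 3.832 g CO₂ ÷ 44.009 g/mol = 0.087073 mol
mol H = 2 × 1.569 g H₂O ÷ 18.015 g/mol = 0.17419 mol
mass O = 1.918 − (1.0458 + 0.17558) = 0.69658 g → mol O = 0.69658 ÷ 15.999 = 0.043539 mol
Divide by the smallest (0.043539 mol): C 2.000, H 4.001, O 1.000
Empirical formula: C2H4O
Empirical-formula mass = 44.05 g/mol; 88 ÷ 44.05 ≈ 2, so the molecular formula is C4H8O2.

C4H8O2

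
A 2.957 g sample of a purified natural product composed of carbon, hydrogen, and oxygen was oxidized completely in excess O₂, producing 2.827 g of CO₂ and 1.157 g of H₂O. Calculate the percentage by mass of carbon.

mol C = 2.827 g CO₂ ÷ 44.009 g/mol = 0.064237 mol
mol H = 2 × 1.157 g H₂O ÷ 18.015 g/mol = 0.12845 mol
mass O = 2.957 − (0.77155 + 0.12948) = 2.0560 g → mol O = 2.0560 ÷ 15.999 = 0.12851 mol
mass % C = 0.77155 g ÷ 2.957 g × 100%

26.09%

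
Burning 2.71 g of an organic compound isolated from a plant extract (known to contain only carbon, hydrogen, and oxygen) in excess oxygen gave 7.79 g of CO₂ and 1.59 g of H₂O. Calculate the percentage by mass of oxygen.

mol C = 7.79 g CO₂ ÷ 44.009 g/mol = 0.1770 mol
mol H = 2 × 1.59 g H₂O ÷ 18.015 g/mol = 0.1765 mol
mass O = 2.71 − (2.126 + 0.1779) = 0.4060 g → mol O = 0.4060 ÷ 15.999 = 0.02538 mol
mass % O = 0.4060 g ÷ 2.71 g × 100%

15.0%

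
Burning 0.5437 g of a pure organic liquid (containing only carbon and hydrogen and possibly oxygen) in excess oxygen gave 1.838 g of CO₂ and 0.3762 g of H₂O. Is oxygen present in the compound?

mol C = 1.838 g CO₂ ÷ 44.009 g/mol = 0.041764 mol
mol H = 2 × 0.3762 g H₂O ÷ 18.015 g/mol = 0.041765 mol
C and H together account for 0.54373 g — essentially the entire 0.5437 g sample — so the compound contains no oxygen.

no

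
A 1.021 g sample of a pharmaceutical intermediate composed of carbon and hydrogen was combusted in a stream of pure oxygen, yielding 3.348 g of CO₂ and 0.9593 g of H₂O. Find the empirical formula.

mol C = 3.348 g CO₂ ÷ 44.009 g/mol = 0.076075 mol
mol H = 2 × 0.9593 g H₂O ÷ 18.015 g/mol = 0.10650 mol
Divide by the smallest (0.076075 mol): C 1.000, H 1.400
Multiplying each by 5 gives whole numbers: C 5.00, H 7.00

C5H7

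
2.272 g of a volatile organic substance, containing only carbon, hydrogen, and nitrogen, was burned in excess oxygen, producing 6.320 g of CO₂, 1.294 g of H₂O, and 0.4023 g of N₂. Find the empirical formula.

C5H5N

mol C = 6.320 g CO₂ ÷ 44.009 g/mol = 0.14361 mol
mol H = 2 × 1.294 g H₂O ÷ 18.015 g/mol = 0.14366 mol
mol N = 2 × 0.4023 g N₂ ÷ 28.014 g/mol = 0.028721 mol
Divide by the smallest (0.028721 mol): C 5.000, H 5.002, N 1.000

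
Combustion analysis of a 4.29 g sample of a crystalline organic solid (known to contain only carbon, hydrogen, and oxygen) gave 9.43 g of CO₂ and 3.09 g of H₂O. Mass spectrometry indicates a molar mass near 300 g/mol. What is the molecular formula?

C15H24O6

mol C = 9.43 g CO₂ ÷ 44.009 g/mol = 0.2143 mol
mol H = 2 × 3.09 g H₂O ÷ 18.015 g/mol = 0.3430 mol
mass O = 4.29 − (2.574 + 0.3458) = 1.371 g → mol O = 1.371 ÷ 15.999 = 0.08567 mol
Divide by the smallest (0.08567 mol): C 2.501, H 4.005, O 1.000
Multiplying each by 2 gives whole numbers: C 5.00, H 8.01, O 2.00
Empirical formula: C5H8O2
Empirical-formula mass = 100.12 g/mol; 300 ÷ 100.12 ≈ 3, so the molecular formula is C15H24O6.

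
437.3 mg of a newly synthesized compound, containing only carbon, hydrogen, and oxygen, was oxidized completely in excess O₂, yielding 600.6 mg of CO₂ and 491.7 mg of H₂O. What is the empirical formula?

mol C = 0.6006 g CO₂ ÷ 44.009 g/mol = 0.013647 mol
mol H = 2 × 0.4917 g H₂O ÷ 18.015 g/mol = 0.054588 mol
mass O = 0.4373 − (0.16392 + 0.055025) = 0.21836 g → mol O = 0.21836 ÷ 15.999 = 0.013648 mol
Divide by the smallest (0.013647 mol): C 1.000, H 4.000, O 1.000

CH4O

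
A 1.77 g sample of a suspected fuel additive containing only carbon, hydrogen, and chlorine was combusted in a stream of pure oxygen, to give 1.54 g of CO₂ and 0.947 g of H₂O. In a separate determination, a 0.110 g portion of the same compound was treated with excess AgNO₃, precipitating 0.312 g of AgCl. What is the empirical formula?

CH3Cl

mol C = 1.54 g CO₂ ÷ 44.009 g/mol = 0.03499 mol
mol H = 2 × 0.947 g H₂O ÷ 18.015 g/mol = 0.1051 mol
From the AgCl data: mol Cl per gram of compound = (0.312 ÷ 143.318) ÷ 0.110 = 0.01979 mol/g, so in the 1.77 g combustion sample mol Cl = 0.03503 mol
Divide by the smallest (0.03499 mol): C 1.000, H 3.004, Cl 1.001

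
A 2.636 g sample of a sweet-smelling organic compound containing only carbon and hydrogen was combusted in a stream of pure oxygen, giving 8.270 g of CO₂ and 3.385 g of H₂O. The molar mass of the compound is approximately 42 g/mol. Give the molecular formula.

mol C = 8.270 g CO₂ ÷ 44.009 g/mol = 0.18792 mol
mol H = 2 × 3.385 g H₂O ÷ 18.015 g/mol = 0.37580 mol
Divide by the smallest (0.18792 mol): C 1.000, H 2.000
Empirical formula: CH2
Empirical-formula mass = 14.03 g/mol; 42 ÷ 14.03 ≈ 3, so the molecular formula is C3H6.

C3H6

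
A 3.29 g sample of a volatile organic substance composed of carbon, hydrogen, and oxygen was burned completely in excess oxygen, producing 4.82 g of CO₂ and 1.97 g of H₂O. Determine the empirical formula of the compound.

CH2O

mol C = 4.82 g CO₂ ÷ 44.009 g/mol = 0.1095 mol
mol H = 2 × 1.97 g H₂O ÷ 18.015 g/mol = 0.2187 mol
mass O = 3.29 − (1.315 + 0.2205) = 1.754 g → mol O = 1.754 ÷ 15.999 = 0.1096 mol
Divide by the smallest (0.1095 mol): C 1.000, H 1.997, O 1.001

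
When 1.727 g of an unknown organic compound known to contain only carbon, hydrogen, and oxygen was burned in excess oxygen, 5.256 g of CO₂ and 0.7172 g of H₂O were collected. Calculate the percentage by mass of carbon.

83.06%

mol C = 5.256 g CO₂ ÷ 44.009 g/mol = 0.11943 mol
mol H = 2 × 0.7172 g H₂O ÷ 18.015 g/mol = 0.079623 mol
mass O = 1.727 − (1.4345 + 0.080260) = 0.21227 g → mol O = 0.21227 ÷ 15.999 = 0.013267 mol
mass % C = 1.4345 g ÷ 1.727 g × 100%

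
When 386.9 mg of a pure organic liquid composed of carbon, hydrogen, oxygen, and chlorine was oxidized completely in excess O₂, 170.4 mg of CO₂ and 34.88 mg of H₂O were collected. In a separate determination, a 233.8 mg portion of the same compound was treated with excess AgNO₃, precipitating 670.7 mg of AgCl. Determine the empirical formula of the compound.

mol C = 0.1704 g CO₂ ÷ 44.009 g/mol = 0.0038719 mol
mol H = 2 × 0.03488 g H₂O ÷ 18.015 g/mol = 0.0038723 mol
From the AgCl data: mol Cl per gram of compound = (0.6707 ÷ 143.318) ÷ 0.2338 = 0.020016 mol/g, so in the 0.3869 g combustion sample mol Cl = 0.0077443 mol
mass O = 0.3869 − (0.046506 + 0.0039033 + 0.27454) = 0.061956 g → mol O = 0.061956 ÷ 15.999 = 0.0038725 mol
Divide by the smallest (0.0038719 mol): C 1.000, H 1.000, Cl 2.000, O 1.000

CHCl2O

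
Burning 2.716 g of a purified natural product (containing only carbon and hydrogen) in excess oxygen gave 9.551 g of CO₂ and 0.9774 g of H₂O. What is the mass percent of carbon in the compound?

mol C = 9.551 g CO₂ ÷ 44.009 g/mol = 0.21702 mol
mol H = 2 × 0.9774 g H₂O ÷ 18.015 g/mol = 0.10851 mol
mass % C = 2.6067 g ÷ 2.716 g × 100%

95.97%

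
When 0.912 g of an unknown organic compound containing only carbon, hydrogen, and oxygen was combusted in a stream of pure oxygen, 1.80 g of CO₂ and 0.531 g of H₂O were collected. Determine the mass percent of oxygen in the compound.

39.6%

mol C = 1.80 g CO₂ ÷ 44.009 g/mol = 0.04090 mol
mol H = 2 × 0.531 g H₂O ÷ 18.015 g/mol = 0.05895 mol
mass O = 0.912 − (0.4913 + 0.05942) = 0.3613 g → mol O = 0.3613 ÷ 15.999 = 0.02258 mol
mass % O = 0.3613 g ÷ 0.912 g × 100%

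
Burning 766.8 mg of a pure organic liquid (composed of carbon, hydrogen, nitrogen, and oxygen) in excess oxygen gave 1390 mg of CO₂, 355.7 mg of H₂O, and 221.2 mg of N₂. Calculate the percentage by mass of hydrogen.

5.19%

mol C = 1.390 g CO₂ ÷ 44.009 g/mol = 0.031584 mol
mol H = 2 × 0.3557 g H₂O ÷ 18.015 g/mol = 0.039489 mol
mol N = 2 × 0.2212 g N₂ ÷ 28.014 g/mol = 0.015792 mol
mass O = 0.7668 − (0.37936 + 0.039805 + 0.22120) = 0.12643 g → mol O = 0.12643 ÷ 15.999 = 0.0079026 mol
mass % H = 0.039805 g ÷ 0.7668 g × 100%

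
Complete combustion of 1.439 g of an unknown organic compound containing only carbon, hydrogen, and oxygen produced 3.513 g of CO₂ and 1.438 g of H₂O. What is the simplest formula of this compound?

mol C = 3.513 g CO₂ ÷ 44.009 g/mol = 0.079825 mol
mol H = 2 × 1.438 g H₂O ÷ 18.015 g/mol = 0.15964 mol
mass O = 1.439 − (0.95877 + 0.16092) = 0.31931 g → mol O = 0.31931 ÷ 15.999 = 0.019958 mol
Divide by the smallest (0.019958 mol): C 4.000, H 7.999, O 1.000

C4H8O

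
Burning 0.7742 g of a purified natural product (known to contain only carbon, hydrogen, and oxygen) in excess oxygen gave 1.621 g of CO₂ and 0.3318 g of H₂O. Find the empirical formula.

C2H2O

mol C = 1.621 g CO₂ ÷ 44.009 g/mol = 0.036833 mol
mol H = 2 × 0.3318 g H₂O ÷ 18.015 g/mol = 0.036836 mol
mass O = 0.7742 − (0.44241 + 0.037131) = 0.29466 g → mol O = 0.29466 ÷ 15.999 = 0.018418 mol
Divide by the smallest (0.018418 mol): C 2.000, H 2.000, O 1.000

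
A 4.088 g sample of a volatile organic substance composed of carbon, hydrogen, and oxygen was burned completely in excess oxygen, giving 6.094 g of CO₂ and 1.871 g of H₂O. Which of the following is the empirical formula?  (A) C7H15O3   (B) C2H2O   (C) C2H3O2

mol C = 6.094 g CO₂ ÷ 44.009 g/mol = 0.13847 mol
mol H = 2 × 1.871 g H₂O ÷ 18.015 g/mol = 0.20772 mol
mass O = 4.088 − (1.6632 + 0.20938) = 2.2154 g → mol O = 2.2154 ÷ 15.999 = 0.13847 mol
Divide by the smallest (0.13847 mol): C 1.000, H 1.500, O 1.000
Multiplying each by 2 gives whole numbers: C 2.00, H 3.00, O 2.00

(C) C2H3O2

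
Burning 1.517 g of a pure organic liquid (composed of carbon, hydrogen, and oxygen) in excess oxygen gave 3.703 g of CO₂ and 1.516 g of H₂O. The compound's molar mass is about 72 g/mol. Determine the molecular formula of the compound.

mol C = 3.703 g CO₂ ÷ 44.009 g/mol = 0.084142 mol
mol H = 2 × 1.516 g H₂O ÷ 18.015 g/mol = 0.16830 mol
mass O = 1.517 − (1.0106 + 0.16965) = 0.33672 g → mol O = 0.33672 ÷ 15.999 = 0.021046 mol
Divide by the smallest (0.021046 mol): C 3.998, H 7.997, O 1.000
Empirical formula: C4H8O
Empirical-formula mass = 72.11 g/mol; 72 ÷ 72.11 ≈ 1, so the molecular formula is C4H8O.

C4H8O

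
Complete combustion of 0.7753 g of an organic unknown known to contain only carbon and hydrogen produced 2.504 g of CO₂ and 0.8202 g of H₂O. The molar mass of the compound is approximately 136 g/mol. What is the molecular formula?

C10H16

mol C = 2.504 g CO₂ ÷ 44.009 g/mol = 0.056897 mol
mol H = 2 × 0.8202 g H₂O ÷ 18.015 g/mol = 0.091057 mol
Divide by the smallest (0.056897 mol): C 1.000, H 1.600
Multiplying each by 5 gives whole numbers: C 5.00, H 8.00
Empirical formula: C5H8
Empirical-formula mass = 68.12 g/mol; 136 ÷ 68.12 ≈ 2, so the molecular formula is C10H16.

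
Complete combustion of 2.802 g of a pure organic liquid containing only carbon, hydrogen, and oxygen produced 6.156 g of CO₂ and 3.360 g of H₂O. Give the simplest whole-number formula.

C3H8O

mol C = 6.156 g CO₂ ÷ 44.009 g/mol = 0.13988 mol
mol H = 2 × 3.360 g H₂O ÷ 18.015 g/mol = 0.37302 mol
mass O = 2.802 − (1.6801 + 0.37601) = 0.74589 g → mol O = 0.74589 ÷ 15.999 = 0.046621 mol
Divide by the smallest (0.046621 mol): C 3.000, H 8.001, O 1.000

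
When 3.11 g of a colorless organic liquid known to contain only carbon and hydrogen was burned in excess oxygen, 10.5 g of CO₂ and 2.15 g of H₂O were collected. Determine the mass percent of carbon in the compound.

mol C = 10.5 g CO₂ ÷ 44.009 g/mol = 0.2386 mol
mol H = 2 × 2.15 g H₂O ÷ 18.015 g/mol = 0.2387 mol
mass % C = 2.866 g ÷ 3.11 g × 100%

92.1%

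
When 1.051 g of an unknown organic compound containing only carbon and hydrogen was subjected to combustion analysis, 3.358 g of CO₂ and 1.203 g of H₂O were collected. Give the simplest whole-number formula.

C4H7

mol C = 3.358 g CO₂ ÷ 44.009 g/mol = 0.076303 mol
mol H = 2 × 1.203 g H₂O ÷ 18.015 g/mol = 0.13356 mol
Divide by the smallest (0.076303 mol): C 1.000, H 1.750
Multiplying each by 4 gives whole numbers: C 4.00, H 7.00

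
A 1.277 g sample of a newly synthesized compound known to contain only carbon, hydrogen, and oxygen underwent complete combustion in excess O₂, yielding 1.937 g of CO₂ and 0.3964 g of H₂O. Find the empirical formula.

mol C = 1.937 g CO₂ ÷ 44.009 g/mol = 0.044014 mol
mol H = 2 × 0.3964 g H₂O ÷ 18.015 g/mol = 0.044008 mol
mass O = 1.277 − (0.52865 + 0.044360) = 0.70399 g → mol O = 0.70399 ÷ 15.999 = 0.044002 mol
Divide by the smallest (0.044002 mol): C 1.000, H 1.000, O 1.000

CHO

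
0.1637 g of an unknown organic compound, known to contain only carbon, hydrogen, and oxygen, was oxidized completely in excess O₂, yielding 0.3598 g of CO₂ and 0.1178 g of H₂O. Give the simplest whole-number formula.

mol C = 0.3598 g CO₂ ÷ 44.009 g/mol = 0.0081756 mol
mol H = 2 × 0.1178 g H₂O ÷ 18.015 g/mol = 0.013078 mol
mass O = 0.1637 − (0.098197 + 0.013183) = 0.052320 g → mol O = 0.052320 ÷ 15.999 = 0.0032702 mol
Divide by the smallest (0.0032702 mol): C 2.500, H 3.999, O 1.000
Multiplying each by 2 gives whole numbers: C 5.00, H 8.00, O 2.00

C5H8O2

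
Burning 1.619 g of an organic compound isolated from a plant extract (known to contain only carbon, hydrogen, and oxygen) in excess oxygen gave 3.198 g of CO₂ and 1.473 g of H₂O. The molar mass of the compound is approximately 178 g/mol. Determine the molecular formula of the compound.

C8H18O4

mol C = 3.198 g CO₂ ÷ 44.009 g/mol = 0.072667 mol
mol H = 2 × 1.473 g H₂O ÷ 18.015 g/mol = 0.16353 mol
mass O = 1.619 − (0.87280 + 0.16484) = 0.58136 g → mol O = 0.58136 ÷ 15.999 = 0.036337 mol
Divide by the smallest (0.036337 mol): C 2.000, H 4.500, O 1.000
Multiplying each by 2 gives whole numbers: C 4.00, H 9.00, O 2.00
Empirical formula: C4H9O2
Empirical-formula mass = 89.11 g/mol; 178 ÷ 89.11 ≈ 2, so the molecular formula is C8H18O4.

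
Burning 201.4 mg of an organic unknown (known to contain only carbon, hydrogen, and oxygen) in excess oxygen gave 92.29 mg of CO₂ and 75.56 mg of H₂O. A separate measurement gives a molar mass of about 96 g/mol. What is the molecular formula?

mol C = 0.09229 g CO₂ ÷ 44.009 g/mol = 0.0020971 mol
mol H = 2 × 0.07556 g H₂O ÷ 18.015 g/mol = 0.0083886 mol
mass O = 0.2014 − (0.025188 + 0.0084557) = 0.16776 g → mol O = 0.16776 ÷ 15.999 = 0.010485 mol
Divide by the smallest (0.0020971 mol): C 1.000, H 4.000, O 5.000
Empirical formula: CH4O5
Empirical-formula mass = 96.04 g/mol; 96 ÷ 96.04 ≈ 1, so the molecular formula is CH4O5.

CH4O5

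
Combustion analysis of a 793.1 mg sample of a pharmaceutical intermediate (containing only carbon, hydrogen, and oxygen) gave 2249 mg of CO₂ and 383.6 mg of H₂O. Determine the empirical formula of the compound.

C6H5O

mol C = 2.249 g CO₂ ÷ 44.009 g/mol = 0.051103 mol
mol H = 2 × 0.3836 g H₂O ÷ 18.015 g/mol = 0.042587 mol
mass O = 0.7931 − (0.61380 + 0.042927) = 0.13637 g → mol O = 0.13637 ÷ 15.999 = 0.0085238 mol
Divide by the smallest (0.0085238 mol): C 5.995, H 4.996, O 1.000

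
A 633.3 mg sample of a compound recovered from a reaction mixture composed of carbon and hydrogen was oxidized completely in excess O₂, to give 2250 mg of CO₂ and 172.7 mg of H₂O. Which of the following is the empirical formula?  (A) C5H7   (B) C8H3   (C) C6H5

(B) C8H3

mol C = 2.250 g CO₂ ÷ 44.009 g/mol = 0.051126 mol
mol H = 2 × 0.1727 g H₂O ÷ 18.015 g/mol = 0.019173 mol
Divide by the smallest (0.019173 mol): C 2.667, H 1.000
Multiplying each by 3 gives whole numbers: C 8.00, H 3.00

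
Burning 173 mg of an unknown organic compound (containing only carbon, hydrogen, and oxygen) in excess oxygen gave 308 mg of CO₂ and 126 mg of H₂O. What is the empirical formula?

C3H6O2

mol C = 0.308 g CO₂ ÷ 44.009 g/mol = 0.006999 mol
mol H = 2 × 0.126 g H₂O ÷ 18.015 g/mol = 0.01399 mol
mass O = 0.173 − (0.08406 + 0.01410) = 0.07484 g → mol O = 0.07484 ÷ 15.999 = 0.004678 mol
Divide by the smallest (0.004678 mol): C 1.496, H 2.990, O 1.000
Multiplying each by 2 gives whole numbers: C 2.99, H 5.98, O 2.00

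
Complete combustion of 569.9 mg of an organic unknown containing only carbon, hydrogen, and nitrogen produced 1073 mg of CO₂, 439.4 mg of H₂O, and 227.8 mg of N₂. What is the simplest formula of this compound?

C3H6N2

mol C = 1.073 g CO₂ ÷ 44.009 g/mol = 0.024381 mol
mol H = 2 × 0.4394 g H₂O ÷ 18.015 g/mol = 0.048782 mol
mol N = 2 × 0.2278 g N₂ ÷ 28.014 g/mol = 0.016263 mol
Divide by the smallest (0.016263 mol): C 1.499, H 2.999, N 1.000
Multiplying each by 2 gives whole numbers: C 3.00, H 6.00, N 2.00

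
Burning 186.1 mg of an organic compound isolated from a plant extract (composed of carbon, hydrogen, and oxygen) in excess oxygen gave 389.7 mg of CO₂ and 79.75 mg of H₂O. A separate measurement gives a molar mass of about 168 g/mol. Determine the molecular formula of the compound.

C8H8O4

mol C = 0.3897 g CO₂ ÷ 44.009 g/mol = 0.0088550 mol
mol H = 2 × 0.07975 g H₂O ÷ 18.015 g/mol = 0.0088537 mol
mass O = 0.1861 − (0.10636 + 0.0089246) = 0.070818 g → mol O = 0.070818 ÷ 15.999 = 0.0044264 mol
Divide by the smallest (0.0044264 mol): C 2.000, H 2.000, O 1.000
Empirical formula: C2H2O
Empirical-formula mass = 42.04 g/mol; 168 ÷ 42.04 ≈ 4, so the molecular formula is C8H8O4.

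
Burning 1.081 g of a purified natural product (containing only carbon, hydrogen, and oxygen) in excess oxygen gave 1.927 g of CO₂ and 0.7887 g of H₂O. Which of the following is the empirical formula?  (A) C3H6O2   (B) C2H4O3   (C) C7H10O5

mol C = 1.927 g CO₂ ÷ 44.009 g/mol = 0.043786 mol
mol H = 2 × 0.7887 g H₂O ÷ 18.015 g/mol = 0.087560 mol
mass O = 1.081 − (0.52592 + 0.088261) = 0.46682 g → mol O = 0.46682 ÷ 15.999 = 0.029178 mol
Divide by the smallest (0.029178 mol): C 1.501, H 3.001, O 1.000
Multiplying each by 2 gives whole numbers: C 3.00, H 6.00, O 2.00

(A) C3H6O2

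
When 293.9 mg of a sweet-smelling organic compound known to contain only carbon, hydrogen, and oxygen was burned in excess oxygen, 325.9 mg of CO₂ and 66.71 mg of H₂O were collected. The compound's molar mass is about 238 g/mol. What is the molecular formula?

C6H6O10

mol C = 0.3259 g CO₂ ÷ 44.009 g/mol = 0.0074053 mol
mol H = 2 × 0.06671 g H₂O ÷ 18.015 g/mol = 0.0074061 mol
mass O = 0.2939 − (0.088945 + 0.0074653) = 0.19749 g → mol O = 0.19749 ÷ 15.999 = 0.012344 mol
Divide by the smallest (0.0074053 mol): C 1.000, H 1.000, O 1.667
Multiplying each by 3 gives whole numbers: C 3.00, H 3.00, O 5.00
Empirical formula: C3H3O5
Empirical-formula mass = 119.05 g/mol; 238 ÷ 119.05 ≈ 2, so the molecular formula is C6H6O10.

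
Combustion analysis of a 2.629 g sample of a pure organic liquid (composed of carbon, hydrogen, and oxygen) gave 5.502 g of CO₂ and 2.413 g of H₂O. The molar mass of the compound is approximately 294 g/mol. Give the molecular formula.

C14H30O6

mol C = 5.502 g CO₂ ÷ 44.009 g/mol = 0.12502 mol
mol H = 2 × 2.413 g H₂O ÷ 18.015 g/mol = 0.26789 mol
mass O = 2.629 − (1.5016 + 0.27003) = 0.85736 g → mol O = 0.85736 ÷ 15.999 = 0.053588 mol
Divide by the smallest (0.053588 mol): C 2.333, H 4.999, O 1.000
Multiplying each by 3 gives whole numbers: C 7.00, H 15.00, O 3.00
Empirical formula: C7H15O3
Empirical-formula mass = 147.19 g/mol; 294 ÷ 147.19 ≈ 2, so the molecular formula is C14H30O6.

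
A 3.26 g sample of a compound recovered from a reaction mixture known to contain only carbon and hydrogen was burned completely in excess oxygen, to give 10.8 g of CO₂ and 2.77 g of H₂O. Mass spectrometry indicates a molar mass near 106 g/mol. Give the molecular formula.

mol C = 10.8 g CO₂ ÷ 44.009 g/mol = 0.2454 mol
mol H = 2 × 2.77 g H₂O ÷ 18.015 g/mol = 0.3075 mol
Divide by the smallest (0.2454 mol): C 1.000, H 1.253
Multiplying each by 4 gives whole numbers: C 4.00, H 5.01
Empirical formula: C4H5
Empirical-formula mass = 53.08 g/mol; 106 ÷ 53.08 ≈ 2, so the molecular formula is C8H10.

C8H10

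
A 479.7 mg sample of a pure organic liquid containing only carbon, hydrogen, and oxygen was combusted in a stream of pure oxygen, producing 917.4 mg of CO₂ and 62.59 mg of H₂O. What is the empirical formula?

mol C = 0.9174 g CO₂ ÷ 44.009 g/mol = 0.020846 mol
mol H = 2 × 0.06259 g H₂O ÷ 18.015 g/mol = 0.0069487 mol
mass O = 0.4797 − (0.25038 + 0.0070042) = 0.22232 g → mol O = 0.22232 ÷ 15.999 = 0.013896 mol
Divide by the smallest (0.0069487 mol): C 3.000, H 1.000, O 2.000

C3HO2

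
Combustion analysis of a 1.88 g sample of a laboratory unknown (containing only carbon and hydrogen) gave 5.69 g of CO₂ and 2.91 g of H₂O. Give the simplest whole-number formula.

C2H5

mol C = 5.69 g CO₂ ÷ 44.009 g/mol = 0.1293 mol
mol H = 2 × 2.91 g H₂O ÷ 18.015 g/mol = 0.3231 mol
Divide by the smallest (0.1293 mol): C 1.000, H 2.499
Multiplying each by 2 gives whole numbers: C 2.00, H 5.00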